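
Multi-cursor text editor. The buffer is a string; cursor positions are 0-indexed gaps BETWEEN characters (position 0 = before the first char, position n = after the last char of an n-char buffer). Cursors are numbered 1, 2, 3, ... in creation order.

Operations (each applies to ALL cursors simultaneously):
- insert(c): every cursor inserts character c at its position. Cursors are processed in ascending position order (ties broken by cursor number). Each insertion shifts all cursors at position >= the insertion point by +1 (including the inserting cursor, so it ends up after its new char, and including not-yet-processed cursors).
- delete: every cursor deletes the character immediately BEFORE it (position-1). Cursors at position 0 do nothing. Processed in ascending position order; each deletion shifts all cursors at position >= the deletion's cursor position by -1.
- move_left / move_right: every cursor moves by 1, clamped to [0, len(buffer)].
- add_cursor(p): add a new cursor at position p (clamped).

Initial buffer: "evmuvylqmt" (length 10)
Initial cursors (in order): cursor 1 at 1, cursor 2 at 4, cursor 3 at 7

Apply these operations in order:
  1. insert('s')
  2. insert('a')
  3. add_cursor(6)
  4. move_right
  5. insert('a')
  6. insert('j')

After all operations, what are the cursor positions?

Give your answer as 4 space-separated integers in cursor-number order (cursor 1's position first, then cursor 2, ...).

Answer: 6 15 22 11

Derivation:
After op 1 (insert('s')): buffer="esvmusvylsqmt" (len 13), cursors c1@2 c2@6 c3@10, authorship .1...2...3...
After op 2 (insert('a')): buffer="esavmusavylsaqmt" (len 16), cursors c1@3 c2@8 c3@13, authorship .11...22...33...
After op 3 (add_cursor(6)): buffer="esavmusavylsaqmt" (len 16), cursors c1@3 c4@6 c2@8 c3@13, authorship .11...22...33...
After op 4 (move_right): buffer="esavmusavylsaqmt" (len 16), cursors c1@4 c4@7 c2@9 c3@14, authorship .11...22...33...
After op 5 (insert('a')): buffer="esavamusaavaylsaqamt" (len 20), cursors c1@5 c4@9 c2@12 c3@18, authorship .11.1..242.2..33.3..
After op 6 (insert('j')): buffer="esavajmusajavajylsaqajmt" (len 24), cursors c1@6 c4@11 c2@15 c3@22, authorship .11.11..2442.22..33.33..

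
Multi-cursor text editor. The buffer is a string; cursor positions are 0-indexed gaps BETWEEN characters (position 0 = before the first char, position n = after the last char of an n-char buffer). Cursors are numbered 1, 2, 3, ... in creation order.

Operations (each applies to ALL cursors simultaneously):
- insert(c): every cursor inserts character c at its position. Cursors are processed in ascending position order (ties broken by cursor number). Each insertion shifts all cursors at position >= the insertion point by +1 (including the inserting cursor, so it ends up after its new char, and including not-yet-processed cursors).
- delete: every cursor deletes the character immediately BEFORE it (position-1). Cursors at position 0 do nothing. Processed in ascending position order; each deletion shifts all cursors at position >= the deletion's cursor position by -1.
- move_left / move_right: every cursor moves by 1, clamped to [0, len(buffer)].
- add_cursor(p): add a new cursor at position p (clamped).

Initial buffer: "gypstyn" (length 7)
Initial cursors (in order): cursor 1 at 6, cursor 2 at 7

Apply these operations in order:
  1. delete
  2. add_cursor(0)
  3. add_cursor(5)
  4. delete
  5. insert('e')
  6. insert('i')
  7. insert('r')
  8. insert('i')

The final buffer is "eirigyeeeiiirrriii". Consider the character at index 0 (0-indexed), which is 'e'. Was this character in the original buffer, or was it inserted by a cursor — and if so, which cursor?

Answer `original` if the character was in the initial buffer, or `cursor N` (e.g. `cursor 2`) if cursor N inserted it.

Answer: cursor 3

Derivation:
After op 1 (delete): buffer="gypst" (len 5), cursors c1@5 c2@5, authorship .....
After op 2 (add_cursor(0)): buffer="gypst" (len 5), cursors c3@0 c1@5 c2@5, authorship .....
After op 3 (add_cursor(5)): buffer="gypst" (len 5), cursors c3@0 c1@5 c2@5 c4@5, authorship .....
After op 4 (delete): buffer="gy" (len 2), cursors c3@0 c1@2 c2@2 c4@2, authorship ..
After op 5 (insert('e')): buffer="egyeee" (len 6), cursors c3@1 c1@6 c2@6 c4@6, authorship 3..124
After op 6 (insert('i')): buffer="eigyeeeiii" (len 10), cursors c3@2 c1@10 c2@10 c4@10, authorship 33..124124
After op 7 (insert('r')): buffer="eirgyeeeiiirrr" (len 14), cursors c3@3 c1@14 c2@14 c4@14, authorship 333..124124124
After op 8 (insert('i')): buffer="eirigyeeeiiirrriii" (len 18), cursors c3@4 c1@18 c2@18 c4@18, authorship 3333..124124124124
Authorship (.=original, N=cursor N): 3 3 3 3 . . 1 2 4 1 2 4 1 2 4 1 2 4
Index 0: author = 3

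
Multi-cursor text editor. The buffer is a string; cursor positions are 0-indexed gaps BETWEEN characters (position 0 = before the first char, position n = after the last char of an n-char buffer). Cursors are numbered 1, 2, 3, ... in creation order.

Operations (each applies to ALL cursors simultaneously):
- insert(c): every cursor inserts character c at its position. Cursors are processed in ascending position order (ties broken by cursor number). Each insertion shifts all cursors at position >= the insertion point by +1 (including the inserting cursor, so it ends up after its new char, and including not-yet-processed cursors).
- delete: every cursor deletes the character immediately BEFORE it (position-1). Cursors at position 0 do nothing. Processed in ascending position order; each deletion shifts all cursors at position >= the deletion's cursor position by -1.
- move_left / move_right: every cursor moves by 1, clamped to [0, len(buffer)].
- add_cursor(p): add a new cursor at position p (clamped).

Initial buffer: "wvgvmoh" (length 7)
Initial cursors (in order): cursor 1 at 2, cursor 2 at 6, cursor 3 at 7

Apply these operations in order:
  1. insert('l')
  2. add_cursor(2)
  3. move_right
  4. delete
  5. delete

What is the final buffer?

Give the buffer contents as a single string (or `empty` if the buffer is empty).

After op 1 (insert('l')): buffer="wvlgvmolhl" (len 10), cursors c1@3 c2@8 c3@10, authorship ..1....2.3
After op 2 (add_cursor(2)): buffer="wvlgvmolhl" (len 10), cursors c4@2 c1@3 c2@8 c3@10, authorship ..1....2.3
After op 3 (move_right): buffer="wvlgvmolhl" (len 10), cursors c4@3 c1@4 c2@9 c3@10, authorship ..1....2.3
After op 4 (delete): buffer="wvvmol" (len 6), cursors c1@2 c4@2 c2@6 c3@6, authorship .....2
After op 5 (delete): buffer="vm" (len 2), cursors c1@0 c4@0 c2@2 c3@2, authorship ..

Answer: vm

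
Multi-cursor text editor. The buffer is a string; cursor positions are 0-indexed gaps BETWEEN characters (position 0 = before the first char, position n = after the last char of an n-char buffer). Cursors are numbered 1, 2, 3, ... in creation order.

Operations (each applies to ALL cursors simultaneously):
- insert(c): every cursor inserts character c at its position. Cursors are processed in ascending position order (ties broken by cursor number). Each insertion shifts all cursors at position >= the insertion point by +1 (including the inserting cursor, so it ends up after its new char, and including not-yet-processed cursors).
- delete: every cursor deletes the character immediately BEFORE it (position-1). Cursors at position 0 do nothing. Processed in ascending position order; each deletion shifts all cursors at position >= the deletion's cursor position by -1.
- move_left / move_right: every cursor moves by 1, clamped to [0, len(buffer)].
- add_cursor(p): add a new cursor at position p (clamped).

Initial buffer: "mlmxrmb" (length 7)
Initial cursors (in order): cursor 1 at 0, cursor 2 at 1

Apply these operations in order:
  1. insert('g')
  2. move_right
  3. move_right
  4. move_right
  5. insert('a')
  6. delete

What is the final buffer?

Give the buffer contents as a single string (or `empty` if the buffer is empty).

After op 1 (insert('g')): buffer="gmglmxrmb" (len 9), cursors c1@1 c2@3, authorship 1.2......
After op 2 (move_right): buffer="gmglmxrmb" (len 9), cursors c1@2 c2@4, authorship 1.2......
After op 3 (move_right): buffer="gmglmxrmb" (len 9), cursors c1@3 c2@5, authorship 1.2......
After op 4 (move_right): buffer="gmglmxrmb" (len 9), cursors c1@4 c2@6, authorship 1.2......
After op 5 (insert('a')): buffer="gmglamxarmb" (len 11), cursors c1@5 c2@8, authorship 1.2.1..2...
After op 6 (delete): buffer="gmglmxrmb" (len 9), cursors c1@4 c2@6, authorship 1.2......

Answer: gmglmxrmb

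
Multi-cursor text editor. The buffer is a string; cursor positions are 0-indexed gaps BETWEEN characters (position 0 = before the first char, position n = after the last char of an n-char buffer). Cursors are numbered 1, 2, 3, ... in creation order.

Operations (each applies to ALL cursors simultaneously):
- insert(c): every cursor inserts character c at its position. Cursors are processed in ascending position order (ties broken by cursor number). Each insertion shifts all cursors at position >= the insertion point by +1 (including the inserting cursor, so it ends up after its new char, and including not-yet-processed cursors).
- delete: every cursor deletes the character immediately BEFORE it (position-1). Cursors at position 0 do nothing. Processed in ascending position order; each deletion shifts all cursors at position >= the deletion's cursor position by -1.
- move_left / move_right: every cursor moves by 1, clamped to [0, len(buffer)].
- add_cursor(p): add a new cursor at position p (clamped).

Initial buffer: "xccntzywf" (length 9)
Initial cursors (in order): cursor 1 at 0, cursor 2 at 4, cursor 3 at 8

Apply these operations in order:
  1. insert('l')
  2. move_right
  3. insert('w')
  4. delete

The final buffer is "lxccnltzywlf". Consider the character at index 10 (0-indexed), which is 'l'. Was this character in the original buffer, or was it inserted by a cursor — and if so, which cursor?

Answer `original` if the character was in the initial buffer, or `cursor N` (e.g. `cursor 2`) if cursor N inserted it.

After op 1 (insert('l')): buffer="lxccnltzywlf" (len 12), cursors c1@1 c2@6 c3@11, authorship 1....2....3.
After op 2 (move_right): buffer="lxccnltzywlf" (len 12), cursors c1@2 c2@7 c3@12, authorship 1....2....3.
After op 3 (insert('w')): buffer="lxwccnltwzywlfw" (len 15), cursors c1@3 c2@9 c3@15, authorship 1.1...2.2...3.3
After op 4 (delete): buffer="lxccnltzywlf" (len 12), cursors c1@2 c2@7 c3@12, authorship 1....2....3.
Authorship (.=original, N=cursor N): 1 . . . . 2 . . . . 3 .
Index 10: author = 3

Answer: cursor 3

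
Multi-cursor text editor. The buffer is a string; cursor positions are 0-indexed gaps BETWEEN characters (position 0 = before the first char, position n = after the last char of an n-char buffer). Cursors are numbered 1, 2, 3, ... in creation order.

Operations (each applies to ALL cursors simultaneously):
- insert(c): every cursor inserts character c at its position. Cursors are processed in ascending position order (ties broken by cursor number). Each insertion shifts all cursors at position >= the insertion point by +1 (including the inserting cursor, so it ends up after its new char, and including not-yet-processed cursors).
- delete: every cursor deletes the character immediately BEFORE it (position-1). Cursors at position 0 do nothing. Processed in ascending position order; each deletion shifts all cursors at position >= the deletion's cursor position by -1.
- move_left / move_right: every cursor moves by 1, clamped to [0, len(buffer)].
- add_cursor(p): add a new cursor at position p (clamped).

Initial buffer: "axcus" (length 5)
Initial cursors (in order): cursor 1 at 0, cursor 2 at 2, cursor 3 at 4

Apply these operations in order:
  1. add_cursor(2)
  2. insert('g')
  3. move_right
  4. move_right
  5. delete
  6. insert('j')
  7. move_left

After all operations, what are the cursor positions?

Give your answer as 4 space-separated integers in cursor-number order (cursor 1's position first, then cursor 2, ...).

Answer: 2 6 8 6

Derivation:
After op 1 (add_cursor(2)): buffer="axcus" (len 5), cursors c1@0 c2@2 c4@2 c3@4, authorship .....
After op 2 (insert('g')): buffer="gaxggcugs" (len 9), cursors c1@1 c2@5 c4@5 c3@8, authorship 1..24..3.
After op 3 (move_right): buffer="gaxggcugs" (len 9), cursors c1@2 c2@6 c4@6 c3@9, authorship 1..24..3.
After op 4 (move_right): buffer="gaxggcugs" (len 9), cursors c1@3 c2@7 c4@7 c3@9, authorship 1..24..3.
After op 5 (delete): buffer="gaggg" (len 5), cursors c1@2 c2@4 c4@4 c3@5, authorship 1.243
After op 6 (insert('j')): buffer="gajggjjgj" (len 9), cursors c1@3 c2@7 c4@7 c3@9, authorship 1.1242433
After op 7 (move_left): buffer="gajggjjgj" (len 9), cursors c1@2 c2@6 c4@6 c3@8, authorship 1.1242433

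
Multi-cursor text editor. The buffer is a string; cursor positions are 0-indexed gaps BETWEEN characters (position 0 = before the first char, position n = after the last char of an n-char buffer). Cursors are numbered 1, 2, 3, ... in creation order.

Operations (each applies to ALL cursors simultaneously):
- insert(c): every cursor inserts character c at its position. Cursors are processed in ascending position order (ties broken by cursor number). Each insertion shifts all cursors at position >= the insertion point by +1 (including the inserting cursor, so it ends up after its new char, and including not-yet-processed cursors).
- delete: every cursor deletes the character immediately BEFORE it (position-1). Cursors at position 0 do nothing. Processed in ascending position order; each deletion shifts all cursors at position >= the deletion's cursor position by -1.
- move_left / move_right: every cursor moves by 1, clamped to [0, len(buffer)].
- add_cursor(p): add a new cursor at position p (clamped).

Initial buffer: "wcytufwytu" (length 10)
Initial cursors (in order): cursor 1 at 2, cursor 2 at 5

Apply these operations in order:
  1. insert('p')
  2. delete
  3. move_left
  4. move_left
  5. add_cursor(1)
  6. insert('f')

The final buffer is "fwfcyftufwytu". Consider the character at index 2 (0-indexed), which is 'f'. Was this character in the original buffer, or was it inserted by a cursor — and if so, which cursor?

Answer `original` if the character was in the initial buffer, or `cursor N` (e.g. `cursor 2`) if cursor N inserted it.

After op 1 (insert('p')): buffer="wcpytupfwytu" (len 12), cursors c1@3 c2@7, authorship ..1...2.....
After op 2 (delete): buffer="wcytufwytu" (len 10), cursors c1@2 c2@5, authorship ..........
After op 3 (move_left): buffer="wcytufwytu" (len 10), cursors c1@1 c2@4, authorship ..........
After op 4 (move_left): buffer="wcytufwytu" (len 10), cursors c1@0 c2@3, authorship ..........
After op 5 (add_cursor(1)): buffer="wcytufwytu" (len 10), cursors c1@0 c3@1 c2@3, authorship ..........
After op 6 (insert('f')): buffer="fwfcyftufwytu" (len 13), cursors c1@1 c3@3 c2@6, authorship 1.3..2.......
Authorship (.=original, N=cursor N): 1 . 3 . . 2 . . . . . . .
Index 2: author = 3

Answer: cursor 3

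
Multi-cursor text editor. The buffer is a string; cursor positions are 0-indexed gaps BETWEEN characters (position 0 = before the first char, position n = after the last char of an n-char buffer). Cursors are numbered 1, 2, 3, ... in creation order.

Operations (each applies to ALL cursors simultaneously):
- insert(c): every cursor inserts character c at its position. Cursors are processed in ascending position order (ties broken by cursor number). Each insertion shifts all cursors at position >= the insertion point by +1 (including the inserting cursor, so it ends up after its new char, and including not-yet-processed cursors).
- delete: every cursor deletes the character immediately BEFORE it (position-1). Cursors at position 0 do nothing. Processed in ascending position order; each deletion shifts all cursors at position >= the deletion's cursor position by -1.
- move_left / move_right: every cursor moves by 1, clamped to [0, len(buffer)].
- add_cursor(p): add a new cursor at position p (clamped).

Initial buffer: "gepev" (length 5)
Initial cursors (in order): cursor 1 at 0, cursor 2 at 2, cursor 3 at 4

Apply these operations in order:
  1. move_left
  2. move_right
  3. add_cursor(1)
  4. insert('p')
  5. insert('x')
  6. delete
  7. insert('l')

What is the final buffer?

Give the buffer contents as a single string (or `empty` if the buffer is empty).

After op 1 (move_left): buffer="gepev" (len 5), cursors c1@0 c2@1 c3@3, authorship .....
After op 2 (move_right): buffer="gepev" (len 5), cursors c1@1 c2@2 c3@4, authorship .....
After op 3 (add_cursor(1)): buffer="gepev" (len 5), cursors c1@1 c4@1 c2@2 c3@4, authorship .....
After op 4 (insert('p')): buffer="gppeppepv" (len 9), cursors c1@3 c4@3 c2@5 c3@8, authorship .14.2..3.
After op 5 (insert('x')): buffer="gppxxepxpepxv" (len 13), cursors c1@5 c4@5 c2@8 c3@12, authorship .1414.22..33.
After op 6 (delete): buffer="gppeppepv" (len 9), cursors c1@3 c4@3 c2@5 c3@8, authorship .14.2..3.
After op 7 (insert('l')): buffer="gpplleplpeplv" (len 13), cursors c1@5 c4@5 c2@8 c3@12, authorship .1414.22..33.

Answer: gpplleplpeplv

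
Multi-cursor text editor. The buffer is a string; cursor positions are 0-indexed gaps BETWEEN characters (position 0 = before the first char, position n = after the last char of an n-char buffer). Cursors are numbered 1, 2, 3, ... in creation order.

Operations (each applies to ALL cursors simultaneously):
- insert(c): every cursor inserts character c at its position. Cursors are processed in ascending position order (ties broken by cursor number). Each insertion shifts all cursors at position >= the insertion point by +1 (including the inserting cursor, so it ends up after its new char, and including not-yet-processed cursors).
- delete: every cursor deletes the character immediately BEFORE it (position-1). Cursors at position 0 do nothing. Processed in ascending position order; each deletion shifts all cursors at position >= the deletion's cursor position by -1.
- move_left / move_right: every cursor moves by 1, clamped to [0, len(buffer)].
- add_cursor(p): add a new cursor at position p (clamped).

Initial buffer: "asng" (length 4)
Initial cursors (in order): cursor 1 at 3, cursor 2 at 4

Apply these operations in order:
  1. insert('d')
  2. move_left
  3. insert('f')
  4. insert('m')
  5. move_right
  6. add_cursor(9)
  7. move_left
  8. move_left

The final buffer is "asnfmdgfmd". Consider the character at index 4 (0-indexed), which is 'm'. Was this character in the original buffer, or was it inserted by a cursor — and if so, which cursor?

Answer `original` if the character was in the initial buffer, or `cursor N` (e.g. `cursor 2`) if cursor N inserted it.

Answer: cursor 1

Derivation:
After op 1 (insert('d')): buffer="asndgd" (len 6), cursors c1@4 c2@6, authorship ...1.2
After op 2 (move_left): buffer="asndgd" (len 6), cursors c1@3 c2@5, authorship ...1.2
After op 3 (insert('f')): buffer="asnfdgfd" (len 8), cursors c1@4 c2@7, authorship ...11.22
After op 4 (insert('m')): buffer="asnfmdgfmd" (len 10), cursors c1@5 c2@9, authorship ...111.222
After op 5 (move_right): buffer="asnfmdgfmd" (len 10), cursors c1@6 c2@10, authorship ...111.222
After op 6 (add_cursor(9)): buffer="asnfmdgfmd" (len 10), cursors c1@6 c3@9 c2@10, authorship ...111.222
After op 7 (move_left): buffer="asnfmdgfmd" (len 10), cursors c1@5 c3@8 c2@9, authorship ...111.222
After op 8 (move_left): buffer="asnfmdgfmd" (len 10), cursors c1@4 c3@7 c2@8, authorship ...111.222
Authorship (.=original, N=cursor N): . . . 1 1 1 . 2 2 2
Index 4: author = 1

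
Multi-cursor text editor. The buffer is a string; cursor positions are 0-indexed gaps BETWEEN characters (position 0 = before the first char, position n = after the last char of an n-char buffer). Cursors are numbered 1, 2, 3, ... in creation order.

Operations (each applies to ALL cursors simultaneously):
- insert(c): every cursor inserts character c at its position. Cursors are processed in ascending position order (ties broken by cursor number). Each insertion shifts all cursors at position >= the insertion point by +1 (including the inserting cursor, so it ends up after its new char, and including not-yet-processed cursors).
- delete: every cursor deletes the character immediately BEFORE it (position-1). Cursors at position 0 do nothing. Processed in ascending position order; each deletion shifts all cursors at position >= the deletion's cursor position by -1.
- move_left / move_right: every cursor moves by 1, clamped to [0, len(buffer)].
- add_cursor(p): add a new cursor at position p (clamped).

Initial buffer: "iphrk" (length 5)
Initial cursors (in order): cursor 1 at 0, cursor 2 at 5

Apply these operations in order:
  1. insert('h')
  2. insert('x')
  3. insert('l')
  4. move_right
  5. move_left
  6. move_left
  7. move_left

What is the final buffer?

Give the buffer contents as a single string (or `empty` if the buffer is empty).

After op 1 (insert('h')): buffer="hiphrkh" (len 7), cursors c1@1 c2@7, authorship 1.....2
After op 2 (insert('x')): buffer="hxiphrkhx" (len 9), cursors c1@2 c2@9, authorship 11.....22
After op 3 (insert('l')): buffer="hxliphrkhxl" (len 11), cursors c1@3 c2@11, authorship 111.....222
After op 4 (move_right): buffer="hxliphrkhxl" (len 11), cursors c1@4 c2@11, authorship 111.....222
After op 5 (move_left): buffer="hxliphrkhxl" (len 11), cursors c1@3 c2@10, authorship 111.....222
After op 6 (move_left): buffer="hxliphrkhxl" (len 11), cursors c1@2 c2@9, authorship 111.....222
After op 7 (move_left): buffer="hxliphrkhxl" (len 11), cursors c1@1 c2@8, authorship 111.....222

Answer: hxliphrkhxl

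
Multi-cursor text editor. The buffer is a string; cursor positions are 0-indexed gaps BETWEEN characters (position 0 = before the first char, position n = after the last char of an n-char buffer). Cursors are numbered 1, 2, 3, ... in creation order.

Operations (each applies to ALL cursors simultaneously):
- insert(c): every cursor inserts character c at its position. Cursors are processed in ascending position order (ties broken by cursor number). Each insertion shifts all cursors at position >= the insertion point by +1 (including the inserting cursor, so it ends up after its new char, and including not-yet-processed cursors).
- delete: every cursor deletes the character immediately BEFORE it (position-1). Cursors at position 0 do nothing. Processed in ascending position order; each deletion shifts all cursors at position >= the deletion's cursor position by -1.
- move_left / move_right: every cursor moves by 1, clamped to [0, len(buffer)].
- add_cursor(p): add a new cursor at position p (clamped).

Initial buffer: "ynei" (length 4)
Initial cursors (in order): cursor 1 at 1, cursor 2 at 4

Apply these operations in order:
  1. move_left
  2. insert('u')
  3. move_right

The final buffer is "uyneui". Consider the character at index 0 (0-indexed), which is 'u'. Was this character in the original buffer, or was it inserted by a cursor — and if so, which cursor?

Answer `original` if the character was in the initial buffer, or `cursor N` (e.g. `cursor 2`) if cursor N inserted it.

After op 1 (move_left): buffer="ynei" (len 4), cursors c1@0 c2@3, authorship ....
After op 2 (insert('u')): buffer="uyneui" (len 6), cursors c1@1 c2@5, authorship 1...2.
After op 3 (move_right): buffer="uyneui" (len 6), cursors c1@2 c2@6, authorship 1...2.
Authorship (.=original, N=cursor N): 1 . . . 2 .
Index 0: author = 1

Answer: cursor 1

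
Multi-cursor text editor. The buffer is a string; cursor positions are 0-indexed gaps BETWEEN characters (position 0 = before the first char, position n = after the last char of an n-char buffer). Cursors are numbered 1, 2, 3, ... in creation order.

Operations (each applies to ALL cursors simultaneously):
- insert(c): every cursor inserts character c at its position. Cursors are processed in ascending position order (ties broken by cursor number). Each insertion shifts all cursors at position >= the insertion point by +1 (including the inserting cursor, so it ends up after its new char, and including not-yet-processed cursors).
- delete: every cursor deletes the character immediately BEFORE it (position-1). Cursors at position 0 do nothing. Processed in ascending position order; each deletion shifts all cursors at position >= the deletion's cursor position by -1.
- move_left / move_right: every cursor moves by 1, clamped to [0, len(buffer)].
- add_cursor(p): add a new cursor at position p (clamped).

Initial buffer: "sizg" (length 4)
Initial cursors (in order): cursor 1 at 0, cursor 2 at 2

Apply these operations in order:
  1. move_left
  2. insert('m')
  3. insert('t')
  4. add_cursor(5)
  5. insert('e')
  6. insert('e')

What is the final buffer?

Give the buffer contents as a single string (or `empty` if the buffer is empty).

Answer: mteesmteeeeizg

Derivation:
After op 1 (move_left): buffer="sizg" (len 4), cursors c1@0 c2@1, authorship ....
After op 2 (insert('m')): buffer="msmizg" (len 6), cursors c1@1 c2@3, authorship 1.2...
After op 3 (insert('t')): buffer="mtsmtizg" (len 8), cursors c1@2 c2@5, authorship 11.22...
After op 4 (add_cursor(5)): buffer="mtsmtizg" (len 8), cursors c1@2 c2@5 c3@5, authorship 11.22...
After op 5 (insert('e')): buffer="mtesmteeizg" (len 11), cursors c1@3 c2@8 c3@8, authorship 111.2223...
After op 6 (insert('e')): buffer="mteesmteeeeizg" (len 14), cursors c1@4 c2@11 c3@11, authorship 1111.222323...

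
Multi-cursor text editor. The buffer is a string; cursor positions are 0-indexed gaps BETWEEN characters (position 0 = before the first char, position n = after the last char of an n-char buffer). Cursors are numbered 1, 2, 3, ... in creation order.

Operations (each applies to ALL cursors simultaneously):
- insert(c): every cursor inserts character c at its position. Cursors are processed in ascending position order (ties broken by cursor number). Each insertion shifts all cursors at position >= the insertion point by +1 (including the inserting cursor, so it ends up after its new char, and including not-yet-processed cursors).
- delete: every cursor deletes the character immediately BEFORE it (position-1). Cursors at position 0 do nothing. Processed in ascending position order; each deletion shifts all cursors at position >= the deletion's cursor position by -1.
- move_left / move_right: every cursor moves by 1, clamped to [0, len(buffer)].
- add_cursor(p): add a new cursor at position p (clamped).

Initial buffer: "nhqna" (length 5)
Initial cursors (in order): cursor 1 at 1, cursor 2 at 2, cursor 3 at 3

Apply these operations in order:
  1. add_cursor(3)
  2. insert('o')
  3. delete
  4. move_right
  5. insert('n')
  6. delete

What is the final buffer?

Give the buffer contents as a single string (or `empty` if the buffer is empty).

Answer: nhqna

Derivation:
After op 1 (add_cursor(3)): buffer="nhqna" (len 5), cursors c1@1 c2@2 c3@3 c4@3, authorship .....
After op 2 (insert('o')): buffer="nohoqoona" (len 9), cursors c1@2 c2@4 c3@7 c4@7, authorship .1.2.34..
After op 3 (delete): buffer="nhqna" (len 5), cursors c1@1 c2@2 c3@3 c4@3, authorship .....
After op 4 (move_right): buffer="nhqna" (len 5), cursors c1@2 c2@3 c3@4 c4@4, authorship .....
After op 5 (insert('n')): buffer="nhnqnnnna" (len 9), cursors c1@3 c2@5 c3@8 c4@8, authorship ..1.2.34.
After op 6 (delete): buffer="nhqna" (len 5), cursors c1@2 c2@3 c3@4 c4@4, authorship .....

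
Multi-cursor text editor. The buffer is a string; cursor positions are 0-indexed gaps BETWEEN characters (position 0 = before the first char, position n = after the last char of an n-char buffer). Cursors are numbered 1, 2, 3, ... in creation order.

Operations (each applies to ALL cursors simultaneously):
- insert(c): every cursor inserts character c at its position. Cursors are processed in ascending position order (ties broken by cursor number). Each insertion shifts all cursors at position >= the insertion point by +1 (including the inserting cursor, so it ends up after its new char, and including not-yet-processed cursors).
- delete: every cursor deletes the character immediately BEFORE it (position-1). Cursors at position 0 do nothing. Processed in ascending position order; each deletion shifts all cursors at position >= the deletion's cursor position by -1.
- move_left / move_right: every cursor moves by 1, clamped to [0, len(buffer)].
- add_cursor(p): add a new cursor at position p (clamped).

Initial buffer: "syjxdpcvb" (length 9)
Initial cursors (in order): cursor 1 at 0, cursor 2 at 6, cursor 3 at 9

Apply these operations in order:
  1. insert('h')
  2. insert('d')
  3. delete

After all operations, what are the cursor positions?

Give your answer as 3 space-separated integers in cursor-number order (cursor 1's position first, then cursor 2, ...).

Answer: 1 8 12

Derivation:
After op 1 (insert('h')): buffer="hsyjxdphcvbh" (len 12), cursors c1@1 c2@8 c3@12, authorship 1......2...3
After op 2 (insert('d')): buffer="hdsyjxdphdcvbhd" (len 15), cursors c1@2 c2@10 c3@15, authorship 11......22...33
After op 3 (delete): buffer="hsyjxdphcvbh" (len 12), cursors c1@1 c2@8 c3@12, authorship 1......2...3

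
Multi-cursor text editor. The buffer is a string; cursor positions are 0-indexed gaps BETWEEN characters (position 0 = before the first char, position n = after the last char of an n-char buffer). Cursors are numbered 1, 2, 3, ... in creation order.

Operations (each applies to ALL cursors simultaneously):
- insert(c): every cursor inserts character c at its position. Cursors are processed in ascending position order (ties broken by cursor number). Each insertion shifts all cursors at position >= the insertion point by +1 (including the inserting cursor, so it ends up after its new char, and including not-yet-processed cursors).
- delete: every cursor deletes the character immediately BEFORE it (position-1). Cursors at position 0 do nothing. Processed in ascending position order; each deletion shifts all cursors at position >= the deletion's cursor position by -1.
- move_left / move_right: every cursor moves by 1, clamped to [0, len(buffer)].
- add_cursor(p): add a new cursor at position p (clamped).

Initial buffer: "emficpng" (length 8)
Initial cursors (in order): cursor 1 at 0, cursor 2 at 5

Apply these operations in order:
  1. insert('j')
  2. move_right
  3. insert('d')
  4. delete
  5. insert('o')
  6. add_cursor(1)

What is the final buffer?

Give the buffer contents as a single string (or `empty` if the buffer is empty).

After op 1 (insert('j')): buffer="jemficjpng" (len 10), cursors c1@1 c2@7, authorship 1.....2...
After op 2 (move_right): buffer="jemficjpng" (len 10), cursors c1@2 c2@8, authorship 1.....2...
After op 3 (insert('d')): buffer="jedmficjpdng" (len 12), cursors c1@3 c2@10, authorship 1.1....2.2..
After op 4 (delete): buffer="jemficjpng" (len 10), cursors c1@2 c2@8, authorship 1.....2...
After op 5 (insert('o')): buffer="jeomficjpong" (len 12), cursors c1@3 c2@10, authorship 1.1....2.2..
After op 6 (add_cursor(1)): buffer="jeomficjpong" (len 12), cursors c3@1 c1@3 c2@10, authorship 1.1....2.2..

Answer: jeomficjpong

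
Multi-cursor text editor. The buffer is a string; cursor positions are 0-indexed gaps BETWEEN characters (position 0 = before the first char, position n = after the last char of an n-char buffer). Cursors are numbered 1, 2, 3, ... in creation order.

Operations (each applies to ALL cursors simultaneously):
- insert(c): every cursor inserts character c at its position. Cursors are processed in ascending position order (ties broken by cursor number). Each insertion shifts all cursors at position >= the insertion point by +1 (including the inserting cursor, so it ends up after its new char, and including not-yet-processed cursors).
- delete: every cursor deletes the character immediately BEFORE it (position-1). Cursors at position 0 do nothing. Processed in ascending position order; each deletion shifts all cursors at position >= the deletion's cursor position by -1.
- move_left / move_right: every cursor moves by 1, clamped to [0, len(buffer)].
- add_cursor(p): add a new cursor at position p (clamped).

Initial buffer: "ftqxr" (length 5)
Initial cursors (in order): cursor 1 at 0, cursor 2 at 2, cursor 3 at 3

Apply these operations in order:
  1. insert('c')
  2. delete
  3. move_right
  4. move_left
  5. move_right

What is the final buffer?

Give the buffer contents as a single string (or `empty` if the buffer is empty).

After op 1 (insert('c')): buffer="cftcqcxr" (len 8), cursors c1@1 c2@4 c3@6, authorship 1..2.3..
After op 2 (delete): buffer="ftqxr" (len 5), cursors c1@0 c2@2 c3@3, authorship .....
After op 3 (move_right): buffer="ftqxr" (len 5), cursors c1@1 c2@3 c3@4, authorship .....
After op 4 (move_left): buffer="ftqxr" (len 5), cursors c1@0 c2@2 c3@3, authorship .....
After op 5 (move_right): buffer="ftqxr" (len 5), cursors c1@1 c2@3 c3@4, authorship .....

Answer: ftqxr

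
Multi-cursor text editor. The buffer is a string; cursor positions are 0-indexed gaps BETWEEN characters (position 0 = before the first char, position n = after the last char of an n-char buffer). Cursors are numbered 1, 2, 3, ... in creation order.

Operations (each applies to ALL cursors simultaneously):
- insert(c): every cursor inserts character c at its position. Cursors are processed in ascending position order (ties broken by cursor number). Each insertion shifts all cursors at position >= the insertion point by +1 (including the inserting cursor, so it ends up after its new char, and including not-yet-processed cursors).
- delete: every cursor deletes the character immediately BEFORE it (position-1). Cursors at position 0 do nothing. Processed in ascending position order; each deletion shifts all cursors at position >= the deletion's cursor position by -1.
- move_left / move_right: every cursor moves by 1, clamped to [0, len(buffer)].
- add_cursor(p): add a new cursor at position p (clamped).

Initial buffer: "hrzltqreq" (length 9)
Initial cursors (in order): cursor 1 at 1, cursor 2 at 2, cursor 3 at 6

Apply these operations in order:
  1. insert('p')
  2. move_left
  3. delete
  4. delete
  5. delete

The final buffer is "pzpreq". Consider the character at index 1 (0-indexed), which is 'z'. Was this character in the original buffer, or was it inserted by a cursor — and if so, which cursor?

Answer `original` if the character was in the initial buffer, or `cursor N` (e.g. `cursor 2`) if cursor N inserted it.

Answer: original

Derivation:
After op 1 (insert('p')): buffer="hprpzltqpreq" (len 12), cursors c1@2 c2@4 c3@9, authorship .1.2....3...
After op 2 (move_left): buffer="hprpzltqpreq" (len 12), cursors c1@1 c2@3 c3@8, authorship .1.2....3...
After op 3 (delete): buffer="ppzltpreq" (len 9), cursors c1@0 c2@1 c3@5, authorship 12...3...
After op 4 (delete): buffer="pzlpreq" (len 7), cursors c1@0 c2@0 c3@3, authorship 2..3...
After op 5 (delete): buffer="pzpreq" (len 6), cursors c1@0 c2@0 c3@2, authorship 2.3...
Authorship (.=original, N=cursor N): 2 . 3 . . .
Index 1: author = original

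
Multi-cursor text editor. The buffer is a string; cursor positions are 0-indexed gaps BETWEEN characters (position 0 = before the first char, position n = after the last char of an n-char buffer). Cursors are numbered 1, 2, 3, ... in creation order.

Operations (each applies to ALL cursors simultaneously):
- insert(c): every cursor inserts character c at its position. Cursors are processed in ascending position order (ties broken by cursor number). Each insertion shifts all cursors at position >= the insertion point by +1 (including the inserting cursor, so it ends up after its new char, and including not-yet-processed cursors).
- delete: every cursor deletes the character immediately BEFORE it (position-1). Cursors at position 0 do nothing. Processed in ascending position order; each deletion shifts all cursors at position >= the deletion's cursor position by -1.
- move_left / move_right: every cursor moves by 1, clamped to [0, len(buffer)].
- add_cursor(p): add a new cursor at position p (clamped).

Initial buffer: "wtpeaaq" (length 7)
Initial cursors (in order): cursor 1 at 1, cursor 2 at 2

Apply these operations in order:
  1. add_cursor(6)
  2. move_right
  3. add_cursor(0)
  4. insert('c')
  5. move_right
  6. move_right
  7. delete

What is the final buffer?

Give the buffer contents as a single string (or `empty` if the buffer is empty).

After op 1 (add_cursor(6)): buffer="wtpeaaq" (len 7), cursors c1@1 c2@2 c3@6, authorship .......
After op 2 (move_right): buffer="wtpeaaq" (len 7), cursors c1@2 c2@3 c3@7, authorship .......
After op 3 (add_cursor(0)): buffer="wtpeaaq" (len 7), cursors c4@0 c1@2 c2@3 c3@7, authorship .......
After op 4 (insert('c')): buffer="cwtcpceaaqc" (len 11), cursors c4@1 c1@4 c2@6 c3@11, authorship 4..1.2....3
After op 5 (move_right): buffer="cwtcpceaaqc" (len 11), cursors c4@2 c1@5 c2@7 c3@11, authorship 4..1.2....3
After op 6 (move_right): buffer="cwtcpceaaqc" (len 11), cursors c4@3 c1@6 c2@8 c3@11, authorship 4..1.2....3
After op 7 (delete): buffer="cwcpeaq" (len 7), cursors c4@2 c1@4 c2@5 c3@7, authorship 4.1....

Answer: cwcpeaq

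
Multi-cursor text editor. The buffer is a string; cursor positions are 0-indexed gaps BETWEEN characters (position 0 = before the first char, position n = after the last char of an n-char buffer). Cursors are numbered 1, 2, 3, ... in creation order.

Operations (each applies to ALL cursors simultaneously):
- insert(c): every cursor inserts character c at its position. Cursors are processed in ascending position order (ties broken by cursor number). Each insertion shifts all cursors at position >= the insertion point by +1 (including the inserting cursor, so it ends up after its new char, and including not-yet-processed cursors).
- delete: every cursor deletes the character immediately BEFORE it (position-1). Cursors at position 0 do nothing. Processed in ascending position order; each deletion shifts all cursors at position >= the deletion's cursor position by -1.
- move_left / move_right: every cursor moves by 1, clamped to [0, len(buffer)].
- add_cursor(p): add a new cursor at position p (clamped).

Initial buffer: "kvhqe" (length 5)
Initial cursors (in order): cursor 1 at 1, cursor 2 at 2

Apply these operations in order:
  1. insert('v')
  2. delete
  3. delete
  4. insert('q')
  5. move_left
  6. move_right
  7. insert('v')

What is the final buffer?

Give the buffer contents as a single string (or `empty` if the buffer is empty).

Answer: qqvvhqe

Derivation:
After op 1 (insert('v')): buffer="kvvvhqe" (len 7), cursors c1@2 c2@4, authorship .1.2...
After op 2 (delete): buffer="kvhqe" (len 5), cursors c1@1 c2@2, authorship .....
After op 3 (delete): buffer="hqe" (len 3), cursors c1@0 c2@0, authorship ...
After op 4 (insert('q')): buffer="qqhqe" (len 5), cursors c1@2 c2@2, authorship 12...
After op 5 (move_left): buffer="qqhqe" (len 5), cursors c1@1 c2@1, authorship 12...
After op 6 (move_right): buffer="qqhqe" (len 5), cursors c1@2 c2@2, authorship 12...
After op 7 (insert('v')): buffer="qqvvhqe" (len 7), cursors c1@4 c2@4, authorship 1212...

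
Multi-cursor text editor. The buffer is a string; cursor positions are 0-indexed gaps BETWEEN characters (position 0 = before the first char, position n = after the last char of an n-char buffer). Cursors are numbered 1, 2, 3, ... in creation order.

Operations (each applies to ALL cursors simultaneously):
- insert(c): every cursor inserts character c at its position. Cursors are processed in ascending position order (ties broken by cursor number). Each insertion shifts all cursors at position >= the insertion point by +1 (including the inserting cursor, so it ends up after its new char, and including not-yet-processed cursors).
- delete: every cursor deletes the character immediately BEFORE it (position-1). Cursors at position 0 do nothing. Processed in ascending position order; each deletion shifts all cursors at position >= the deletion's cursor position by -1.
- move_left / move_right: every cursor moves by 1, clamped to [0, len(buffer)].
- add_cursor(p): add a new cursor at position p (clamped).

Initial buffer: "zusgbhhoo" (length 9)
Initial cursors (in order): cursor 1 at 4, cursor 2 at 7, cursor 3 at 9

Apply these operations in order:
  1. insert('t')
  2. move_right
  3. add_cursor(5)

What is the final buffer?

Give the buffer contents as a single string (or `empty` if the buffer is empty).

Answer: zusgtbhhtoot

Derivation:
After op 1 (insert('t')): buffer="zusgtbhhtoot" (len 12), cursors c1@5 c2@9 c3@12, authorship ....1...2..3
After op 2 (move_right): buffer="zusgtbhhtoot" (len 12), cursors c1@6 c2@10 c3@12, authorship ....1...2..3
After op 3 (add_cursor(5)): buffer="zusgtbhhtoot" (len 12), cursors c4@5 c1@6 c2@10 c3@12, authorship ....1...2..3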